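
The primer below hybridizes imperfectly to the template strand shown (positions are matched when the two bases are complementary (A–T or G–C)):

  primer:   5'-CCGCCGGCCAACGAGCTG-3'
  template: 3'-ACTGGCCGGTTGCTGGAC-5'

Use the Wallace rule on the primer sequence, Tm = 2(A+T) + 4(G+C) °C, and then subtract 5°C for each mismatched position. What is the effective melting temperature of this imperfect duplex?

44°C

Primer base counts: A=3, T=1, G=6, C=8 → A+T=4, G+C=14
Perfect-match Tm = 2(4) + 4(14) = 8 + 56 = 64°C
Mismatches (positions where the bases are not complementary): 4 (at positions 1, 2, 3, 15)
Effective Tm = 64 − 4×5 = 64 − 20 = 44°C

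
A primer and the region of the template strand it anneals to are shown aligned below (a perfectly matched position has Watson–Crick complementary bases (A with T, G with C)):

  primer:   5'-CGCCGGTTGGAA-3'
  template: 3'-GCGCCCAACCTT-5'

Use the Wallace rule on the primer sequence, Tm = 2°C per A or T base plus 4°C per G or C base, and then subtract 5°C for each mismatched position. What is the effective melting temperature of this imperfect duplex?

Primer base counts: A=2, T=2, G=5, C=3 → A+T=4, G+C=8
Perfect-match Tm = 2(4) + 4(8) = 8 + 32 = 40°C
Mismatches (positions where the bases are not complementary): 1 (at position 4)
Effective Tm = 40 − 1×5 = 40 − 5 = 35°C

35°C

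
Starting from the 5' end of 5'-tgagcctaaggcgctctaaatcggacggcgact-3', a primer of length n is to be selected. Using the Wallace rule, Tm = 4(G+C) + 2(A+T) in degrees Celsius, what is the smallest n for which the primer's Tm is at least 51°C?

n = 16

First 15 bases: TGAGCCTAAGGCGCT → Tm = 48°C (< 51°C)
First 16 bases: TGAGCCTAAGGCGCTC → Tm = 52°C (≥ 51°C)
Each additional base adds 2°C (A/T) or 4°C (G/C), so Tm is non-decreasing in n; n = 16 is the first length to reach 51°C.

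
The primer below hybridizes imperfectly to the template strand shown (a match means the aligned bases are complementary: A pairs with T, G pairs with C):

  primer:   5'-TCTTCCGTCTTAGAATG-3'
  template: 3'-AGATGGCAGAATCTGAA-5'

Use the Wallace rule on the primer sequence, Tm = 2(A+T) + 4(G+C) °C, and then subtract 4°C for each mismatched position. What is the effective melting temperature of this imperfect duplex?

36°C

Primer base counts: A=3, T=7, G=3, C=4 → A+T=10, G+C=7
Perfect-match Tm = 2(10) + 4(7) = 20 + 28 = 48°C
Mismatches (positions where the bases are not complementary): 3 (at positions 4, 15, 17)
Effective Tm = 48 − 3×4 = 48 − 12 = 36°C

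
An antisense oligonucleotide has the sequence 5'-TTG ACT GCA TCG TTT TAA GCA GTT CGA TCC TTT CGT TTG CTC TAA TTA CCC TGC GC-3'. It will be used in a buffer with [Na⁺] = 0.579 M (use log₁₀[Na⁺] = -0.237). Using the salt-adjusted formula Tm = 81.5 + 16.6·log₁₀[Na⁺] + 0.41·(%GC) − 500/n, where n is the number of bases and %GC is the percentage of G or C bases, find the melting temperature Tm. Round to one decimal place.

86.9°C

Length n = 56. Counting bases: C=15, A=9, T=22, G=10
G+C = 25, so %GC = 25/56 × 100 = 44.643%
Salt term: 16.6 × (-0.237) = -3.934
GC term: 0.41 × 44.643 = 18.304; length term: −500/56 = −8.929
Tm = 81.5 + (-3.934) + 18.304 − 8.929 = 86.941 → 86.9°C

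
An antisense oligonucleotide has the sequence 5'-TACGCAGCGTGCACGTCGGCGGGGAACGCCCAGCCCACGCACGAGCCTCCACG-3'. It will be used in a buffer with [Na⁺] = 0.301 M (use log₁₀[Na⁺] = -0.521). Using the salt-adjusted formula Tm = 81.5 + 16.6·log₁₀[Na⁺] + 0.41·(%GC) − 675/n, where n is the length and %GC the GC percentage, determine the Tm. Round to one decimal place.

90.3°C

Length n = 53. Scanning the sequence gives C=22, A=10, G=17, T=4.
G+C = 39, so %GC = 39/53 × 100 = 73.585%
Salt term: 16.6 × (-0.521) = -8.649
GC term: 0.41 × 73.585 = 30.17; length term: −675/53 = −12.736
Tm = 81.5 + (-8.649) + 30.17 − 12.736 = 90.285 → 90.3°C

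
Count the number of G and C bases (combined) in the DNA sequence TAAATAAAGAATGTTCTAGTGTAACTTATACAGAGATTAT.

A=17, G=6, C=3, T=14
G+C = 6 + 3 = 9

9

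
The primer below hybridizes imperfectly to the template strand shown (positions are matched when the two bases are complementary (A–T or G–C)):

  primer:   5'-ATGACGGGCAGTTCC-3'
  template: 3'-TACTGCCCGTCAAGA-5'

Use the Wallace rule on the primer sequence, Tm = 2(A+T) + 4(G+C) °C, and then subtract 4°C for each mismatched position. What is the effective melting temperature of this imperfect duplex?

Primer base counts: A=3, T=3, G=5, C=4 → A+T=6, G+C=9
Perfect-match Tm = 2(6) + 4(9) = 12 + 36 = 48°C
Mismatches (positions where the bases are not complementary): 1 (at position 15)
Effective Tm = 48 − 1×4 = 48 − 4 = 44°C

44°C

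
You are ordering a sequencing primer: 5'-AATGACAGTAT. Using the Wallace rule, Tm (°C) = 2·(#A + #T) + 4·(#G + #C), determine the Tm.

28°C

Scanning the sequence gives T=3, G=2, C=1, A=5.
So N_AT = 8 and N_GC = 3.
Tm = 2(8) + 4(3) = 16 + 12 = 28°C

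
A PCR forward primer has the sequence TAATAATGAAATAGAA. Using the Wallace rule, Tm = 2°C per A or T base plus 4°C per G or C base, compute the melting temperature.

36°C

Base counts: C=0, A=10, T=4, G=2
So N_AT = 14 and N_GC = 2.
Tm = 4·2 + 2·14 = 8 + 28 = 36°C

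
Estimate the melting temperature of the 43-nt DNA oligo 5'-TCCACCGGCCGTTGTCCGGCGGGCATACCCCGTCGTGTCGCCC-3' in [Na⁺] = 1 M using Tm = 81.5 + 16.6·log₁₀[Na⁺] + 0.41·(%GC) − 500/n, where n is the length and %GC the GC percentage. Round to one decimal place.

100.4°C

Length n = 43. Base counts: G=13, T=8, C=19, A=3
G+C = 32, so %GC = 32/43 × 100 = 74.419%
Salt term: 16.6 × (0) = 0
GC term: 0.41 × 74.419 = 30.512; length term: −500/43 = −11.628
Tm = 81.5 + (0) + 30.512 − 11.628 = 100.384 → 100.4°C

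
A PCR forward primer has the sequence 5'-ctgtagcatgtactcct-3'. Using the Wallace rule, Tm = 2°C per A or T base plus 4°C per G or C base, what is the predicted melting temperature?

Base counts: C=5, A=3, T=6, G=3
So N_AT = 9 and N_GC = 8.
Tm = 4·8 + 2·9 = 32 + 18 = 50°C

50°C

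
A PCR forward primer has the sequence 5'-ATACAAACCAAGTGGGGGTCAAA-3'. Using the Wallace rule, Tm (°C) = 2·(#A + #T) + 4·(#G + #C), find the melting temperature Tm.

66°C

C=4, T=3, A=10, G=6
So N_AT = 13 and N_GC = 10.
Tm = 4·10 + 2·13 = 40 + 26 = 66°C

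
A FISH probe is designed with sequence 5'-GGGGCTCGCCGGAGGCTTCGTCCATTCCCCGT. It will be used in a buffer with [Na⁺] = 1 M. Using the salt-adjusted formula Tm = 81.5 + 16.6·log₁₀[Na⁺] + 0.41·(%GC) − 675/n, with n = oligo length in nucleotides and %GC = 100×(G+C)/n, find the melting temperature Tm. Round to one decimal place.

Length n = 32. Base counts: A=2, G=11, C=12, T=7
G+C = 23, so %GC = 23/32 × 100 = 71.875%
Salt term: 16.6 × (0) = 0
GC term: 0.41 × 71.875 = 29.469; length term: −675/32 = −21.094
Tm = 81.5 + (0) + 29.469 − 21.094 = 89.875 → 89.9°C

89.9°C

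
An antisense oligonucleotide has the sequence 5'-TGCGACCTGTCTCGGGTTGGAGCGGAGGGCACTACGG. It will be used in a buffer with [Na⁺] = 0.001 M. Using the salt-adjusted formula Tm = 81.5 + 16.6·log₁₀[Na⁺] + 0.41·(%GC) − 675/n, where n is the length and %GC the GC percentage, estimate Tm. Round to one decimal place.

Length n = 37. Scanning the sequence gives A=5, T=7, G=16, C=9.
G+C = 25, so %GC = 25/37 × 100 = 67.568%
Salt term: 16.6 × (-3) = -49.8
GC term: 0.41 × 67.568 = 27.703; length term: −675/37 = −18.243
Tm = 81.5 + (-49.8) + 27.703 − 18.243 = 41.16 → 41.2°C

41.2°C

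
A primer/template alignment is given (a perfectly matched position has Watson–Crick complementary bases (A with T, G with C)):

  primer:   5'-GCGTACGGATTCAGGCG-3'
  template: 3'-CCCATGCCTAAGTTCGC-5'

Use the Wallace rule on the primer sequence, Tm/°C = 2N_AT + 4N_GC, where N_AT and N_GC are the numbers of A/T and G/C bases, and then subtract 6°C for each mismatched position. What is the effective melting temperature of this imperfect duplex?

44°C

Primer base counts: A=3, T=3, G=7, C=4 → A+T=6, G+C=11
Perfect-match Tm = 2(6) + 4(11) = 12 + 44 = 56°C
Mismatches (positions where the bases are not complementary): 2 (at positions 2, 14)
Effective Tm = 56 − 2×6 = 56 − 12 = 44°C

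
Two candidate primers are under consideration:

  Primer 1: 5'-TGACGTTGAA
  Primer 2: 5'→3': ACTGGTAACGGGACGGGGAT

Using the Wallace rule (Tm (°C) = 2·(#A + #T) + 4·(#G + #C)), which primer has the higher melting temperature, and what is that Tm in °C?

Primer 1: A+T=6, G+C=4 → Tm = 2(6)+4(4) = 28°C
Primer 2: A+T=8, G+C=12 → Tm = 2(8)+4(12) = 64°C
28°C vs 64°C → primer 2 is higher.

Primer 2, 64°C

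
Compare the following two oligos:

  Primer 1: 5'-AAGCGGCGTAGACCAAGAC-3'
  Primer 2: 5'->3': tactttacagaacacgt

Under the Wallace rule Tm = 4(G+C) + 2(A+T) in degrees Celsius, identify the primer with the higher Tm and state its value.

Primer 1, 60°C

Primer 1: A+T=8, G+C=11 → Tm = 2(8)+4(11) = 60°C
Primer 2: A+T=11, G+C=6 → Tm = 2(11)+4(6) = 46°C
60°C vs 46°C → primer 1 is higher.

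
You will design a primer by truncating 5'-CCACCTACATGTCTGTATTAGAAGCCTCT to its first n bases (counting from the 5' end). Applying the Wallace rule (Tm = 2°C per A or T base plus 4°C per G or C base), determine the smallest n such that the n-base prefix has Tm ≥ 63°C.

First 22 bases: CCACCTACATGTCTGTATTAGA → Tm = 62°C (< 63°C)
First 23 bases: CCACCTACATGTCTGTATTAGAA → Tm = 64°C (≥ 63°C)
Since every base adds ≥2°C, Tm only increases with n, so the threshold is first crossed at n = 23.

n = 23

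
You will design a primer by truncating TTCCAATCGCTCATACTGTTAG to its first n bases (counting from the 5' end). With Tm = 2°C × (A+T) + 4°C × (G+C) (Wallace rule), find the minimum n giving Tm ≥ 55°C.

First 19 bases: TTCCAATCGCTCATACTGT → Tm = 54°C (< 55°C)
First 20 bases: TTCCAATCGCTCATACTGTT → Tm = 56°C (≥ 55°C)
Since every base adds ≥2°C, Tm only increases with n, so the threshold is first crossed at n = 20.

n = 20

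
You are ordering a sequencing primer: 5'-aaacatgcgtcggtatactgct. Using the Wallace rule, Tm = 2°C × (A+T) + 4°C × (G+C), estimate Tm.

64°C

Scanning the sequence gives G=5, A=6, C=5, T=6.
AT pairs contribute 12, GC pairs contribute 10.
Tm = 2(12) + 4(10) = 24 + 40 = 64°C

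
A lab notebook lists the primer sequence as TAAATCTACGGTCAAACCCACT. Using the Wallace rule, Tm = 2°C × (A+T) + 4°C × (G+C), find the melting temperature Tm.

Counting bases: A=8, T=5, G=2, C=7
So N_AT = 13 and N_GC = 9.
Tm = 2×13 + 4×9 = 62°C

62°C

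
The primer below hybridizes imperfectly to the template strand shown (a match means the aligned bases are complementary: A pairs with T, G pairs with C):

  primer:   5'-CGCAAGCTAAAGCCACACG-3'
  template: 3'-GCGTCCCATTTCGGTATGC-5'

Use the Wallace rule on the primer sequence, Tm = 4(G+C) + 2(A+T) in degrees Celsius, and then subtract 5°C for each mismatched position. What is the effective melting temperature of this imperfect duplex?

45°C

Primer base counts: A=7, T=1, G=4, C=7 → A+T=8, G+C=11
Perfect-match Tm = 2(8) + 4(11) = 16 + 44 = 60°C
Mismatches (positions where the bases are not complementary): 3 (at positions 5, 7, 16)
Effective Tm = 60 − 3×5 = 60 − 15 = 45°C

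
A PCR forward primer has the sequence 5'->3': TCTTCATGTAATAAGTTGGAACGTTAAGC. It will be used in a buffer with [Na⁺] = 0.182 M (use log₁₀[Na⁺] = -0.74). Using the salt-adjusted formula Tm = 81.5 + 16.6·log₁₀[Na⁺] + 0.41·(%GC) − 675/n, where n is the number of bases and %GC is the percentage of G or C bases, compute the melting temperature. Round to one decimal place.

Length n = 29. Scanning the sequence gives C=4, A=9, G=6, T=10.
G+C = 10, so %GC = 10/29 × 100 = 34.483%
Salt term: 16.6 × (-0.74) = -12.284
GC term: 0.41 × 34.483 = 14.138; length term: −675/29 = −23.276
Tm = 81.5 + (-12.284) + 14.138 − 23.276 = 60.078 → 60.1°C

60.1°C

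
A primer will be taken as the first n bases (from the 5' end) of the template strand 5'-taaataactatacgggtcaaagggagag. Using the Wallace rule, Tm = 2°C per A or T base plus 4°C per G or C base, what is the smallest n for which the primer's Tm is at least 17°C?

n = 8

First 7 bases: TAAATAA → Tm = 14°C (< 17°C)
First 8 bases: TAAATAAC → Tm = 18°C (≥ 17°C)
Each additional base adds 2°C (A/T) or 4°C (G/C), so Tm is non-decreasing in n; n = 8 is the first length to reach 17°C.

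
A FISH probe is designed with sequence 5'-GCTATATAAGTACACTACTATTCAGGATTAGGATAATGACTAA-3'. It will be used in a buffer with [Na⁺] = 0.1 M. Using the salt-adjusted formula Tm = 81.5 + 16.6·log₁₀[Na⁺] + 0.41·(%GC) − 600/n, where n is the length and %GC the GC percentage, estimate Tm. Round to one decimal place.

63.3°C

Length n = 43. Counting bases: G=7, A=17, T=13, C=6
G+C = 13, so %GC = 13/43 × 100 = 30.233%
Salt term: 16.6 × (-1) = -16.6
GC term: 0.41 × 30.233 = 12.396; length term: −600/43 = −13.953
Tm = 81.5 + (-16.6) + 12.396 − 13.953 = 63.343 → 63.3°C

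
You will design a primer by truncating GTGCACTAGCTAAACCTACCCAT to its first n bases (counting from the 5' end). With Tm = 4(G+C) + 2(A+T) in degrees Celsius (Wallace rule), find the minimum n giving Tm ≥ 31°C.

First 9 bases: GTGCACTAG → Tm = 28°C (< 31°C)
First 10 bases: GTGCACTAGC → Tm = 32°C (≥ 31°C)
Since every base adds ≥2°C, Tm only increases with n, so the threshold is first crossed at n = 10.

n = 10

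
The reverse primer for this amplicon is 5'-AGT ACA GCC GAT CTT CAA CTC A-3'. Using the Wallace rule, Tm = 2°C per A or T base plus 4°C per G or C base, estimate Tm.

64°C

Base counts: A=7, C=7, T=5, G=3
So N_AT = 12 and N_GC = 10.
Tm = 2×12 + 4×10 = 64°C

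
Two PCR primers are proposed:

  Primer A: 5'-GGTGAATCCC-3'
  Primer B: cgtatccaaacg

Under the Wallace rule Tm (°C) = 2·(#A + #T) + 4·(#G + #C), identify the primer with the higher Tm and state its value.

Primer A: A+T=4, G+C=6 → Tm = 2(4)+4(6) = 32°C
Primer B: A+T=6, G+C=6 → Tm = 2(6)+4(6) = 36°C
32°C vs 36°C → primer B is higher.

Primer B, 36°C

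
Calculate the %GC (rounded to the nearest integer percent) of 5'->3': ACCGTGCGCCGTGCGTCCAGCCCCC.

80%

Base counts: G=7, C=13, A=2, T=3
G+C = 7 + 13 = 20 out of 25 bases
%GC = 20/25 × 100 = 80% ≈ 80%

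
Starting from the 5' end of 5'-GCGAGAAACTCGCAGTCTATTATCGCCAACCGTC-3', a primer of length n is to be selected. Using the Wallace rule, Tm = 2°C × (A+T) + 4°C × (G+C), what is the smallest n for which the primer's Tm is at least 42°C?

n = 13

First 12 bases: GCGAGAAACTCG → Tm = 38°C (< 42°C)
First 13 bases: GCGAGAAACTCGC → Tm = 42°C (≥ 42°C)
Since every base adds ≥2°C, Tm only increases with n, so the threshold is first crossed at n = 13.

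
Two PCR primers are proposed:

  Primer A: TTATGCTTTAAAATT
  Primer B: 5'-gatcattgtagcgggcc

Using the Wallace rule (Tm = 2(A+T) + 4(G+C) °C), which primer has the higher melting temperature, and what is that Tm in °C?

Primer A: A+T=13, G+C=2 → Tm = 2(13)+4(2) = 34°C
Primer B: A+T=7, G+C=10 → Tm = 2(7)+4(10) = 54°C
34°C vs 54°C → primer B is higher.

Primer B, 54°C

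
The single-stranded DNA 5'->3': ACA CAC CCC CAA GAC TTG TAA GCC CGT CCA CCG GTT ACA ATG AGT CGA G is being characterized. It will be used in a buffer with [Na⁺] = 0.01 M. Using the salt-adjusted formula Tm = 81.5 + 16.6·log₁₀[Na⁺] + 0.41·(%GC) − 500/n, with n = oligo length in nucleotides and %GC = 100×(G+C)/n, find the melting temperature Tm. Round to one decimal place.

Length n = 49. Scanning the sequence gives T=8, A=14, G=10, C=17.
G+C = 27, so %GC = 27/49 × 100 = 55.102%
Salt term: 16.6 × (-2) = -33.2
GC term: 0.41 × 55.102 = 22.592; length term: −500/49 = −10.204
Tm = 81.5 + (-33.2) + 22.592 − 10.204 = 60.688 → 60.7°C

60.7°C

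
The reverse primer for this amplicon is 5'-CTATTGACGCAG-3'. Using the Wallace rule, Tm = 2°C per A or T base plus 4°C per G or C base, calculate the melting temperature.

Base counts: G=3, T=3, A=3, C=3
So N_AT = 6 and N_GC = 6.
Tm = 2(6) + 4(6) = 12 + 24 = 36°C

36°C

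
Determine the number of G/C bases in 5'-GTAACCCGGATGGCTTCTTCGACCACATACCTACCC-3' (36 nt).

Scanning the sequence gives C=14, G=6, T=8, A=8.
G+C = 6 + 14 = 20

20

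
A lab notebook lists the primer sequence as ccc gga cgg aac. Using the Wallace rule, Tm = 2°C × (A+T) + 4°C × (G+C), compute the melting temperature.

Counting bases: T=0, A=3, C=5, G=4
A+T = 3, G+C = 9
Tm = 4·9 + 2·3 = 36 + 6 = 42°C

42°C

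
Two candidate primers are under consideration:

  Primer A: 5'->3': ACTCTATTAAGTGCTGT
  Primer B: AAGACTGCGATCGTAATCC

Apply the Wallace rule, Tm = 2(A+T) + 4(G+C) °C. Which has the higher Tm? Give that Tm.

Primer B, 56°C

Primer A: A+T=11, G+C=6 → Tm = 2(11)+4(6) = 46°C
Primer B: A+T=10, G+C=9 → Tm = 2(10)+4(9) = 56°C
46°C vs 56°C → primer B is higher.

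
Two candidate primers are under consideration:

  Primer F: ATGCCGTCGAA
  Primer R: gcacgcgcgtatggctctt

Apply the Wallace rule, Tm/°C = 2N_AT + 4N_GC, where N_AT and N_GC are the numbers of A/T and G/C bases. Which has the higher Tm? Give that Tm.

Primer F: A+T=5, G+C=6 → Tm = 2(5)+4(6) = 34°C
Primer R: A+T=7, G+C=12 → Tm = 2(7)+4(12) = 62°C
34°C vs 62°C → primer R is higher.

Primer R, 62°C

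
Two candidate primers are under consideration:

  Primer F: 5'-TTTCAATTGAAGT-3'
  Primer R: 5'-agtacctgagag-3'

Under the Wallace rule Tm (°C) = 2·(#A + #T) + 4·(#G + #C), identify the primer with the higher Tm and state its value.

Primer F: A+T=10, G+C=3 → Tm = 2(10)+4(3) = 32°C
Primer R: A+T=6, G+C=6 → Tm = 2(6)+4(6) = 36°C
32°C vs 36°C → primer R is higher.

Primer R, 36°C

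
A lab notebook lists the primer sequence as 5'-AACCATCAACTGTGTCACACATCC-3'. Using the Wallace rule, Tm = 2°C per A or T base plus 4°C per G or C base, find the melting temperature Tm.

70°C

Scanning the sequence gives T=5, C=9, A=8, G=2.
AT pairs contribute 13, GC pairs contribute 11.
Tm = 2(13) + 4(11) = 26 + 44 = 70°C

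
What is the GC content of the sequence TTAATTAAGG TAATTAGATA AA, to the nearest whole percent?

Scanning the sequence gives C=0, G=3, T=8, A=11.
G+C = 3 + 0 = 3 out of 22 bases
%GC = 3/22 × 100 = 13.64% ≈ 14%

14%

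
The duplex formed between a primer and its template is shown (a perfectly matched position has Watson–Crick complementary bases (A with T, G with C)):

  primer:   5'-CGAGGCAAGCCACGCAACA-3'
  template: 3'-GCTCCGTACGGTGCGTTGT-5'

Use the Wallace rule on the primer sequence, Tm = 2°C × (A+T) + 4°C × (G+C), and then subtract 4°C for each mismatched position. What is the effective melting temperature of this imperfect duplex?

Primer base counts: A=7, T=0, G=5, C=7 → A+T=7, G+C=12
Perfect-match Tm = 2(7) + 4(12) = 14 + 48 = 62°C
Mismatches (positions where the bases are not complementary): 1 (at position 8)
Effective Tm = 62 − 1×4 = 62 − 4 = 58°C

58°C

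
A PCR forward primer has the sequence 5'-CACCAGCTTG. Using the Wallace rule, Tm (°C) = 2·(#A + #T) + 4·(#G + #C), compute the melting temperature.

G=2, T=2, A=2, C=4
So N_AT = 4 and N_GC = 6.
Tm = 2(4) + 4(6) = 8 + 24 = 32°C

32°C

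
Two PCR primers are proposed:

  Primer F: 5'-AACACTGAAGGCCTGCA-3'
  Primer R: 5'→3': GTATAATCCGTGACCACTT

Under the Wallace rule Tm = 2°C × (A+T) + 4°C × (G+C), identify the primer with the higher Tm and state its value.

Primer R, 54°C

Primer F: A+T=8, G+C=9 → Tm = 2(8)+4(9) = 52°C
Primer R: A+T=11, G+C=8 → Tm = 2(11)+4(8) = 54°C
52°C vs 54°C → primer R is higher.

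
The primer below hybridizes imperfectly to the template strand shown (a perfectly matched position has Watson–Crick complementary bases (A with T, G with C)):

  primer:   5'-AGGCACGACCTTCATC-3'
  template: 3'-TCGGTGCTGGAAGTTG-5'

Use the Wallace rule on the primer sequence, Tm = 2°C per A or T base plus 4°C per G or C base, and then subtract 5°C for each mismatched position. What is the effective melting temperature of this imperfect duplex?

40°C

Primer base counts: A=4, T=3, G=3, C=6 → A+T=7, G+C=9
Perfect-match Tm = 2(7) + 4(9) = 14 + 36 = 50°C
Mismatches (positions where the bases are not complementary): 2 (at positions 3, 15)
Effective Tm = 50 − 2×5 = 50 − 10 = 40°C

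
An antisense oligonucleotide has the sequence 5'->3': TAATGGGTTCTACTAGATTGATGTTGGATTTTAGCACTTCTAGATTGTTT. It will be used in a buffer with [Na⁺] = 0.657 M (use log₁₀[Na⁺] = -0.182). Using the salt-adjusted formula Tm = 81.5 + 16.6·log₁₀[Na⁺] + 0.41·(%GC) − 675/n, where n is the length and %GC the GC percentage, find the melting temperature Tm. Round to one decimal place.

Length n = 50. Base counts: C=5, A=11, T=23, G=11
G+C = 16, so %GC = 16/50 × 100 = 32%
Salt term: 16.6 × (-0.182) = -3.021
GC term: 0.41 × 32 = 13.12; length term: −675/50 = −13.5
Tm = 81.5 + (-3.021) + 13.12 − 13.5 = 78.099 → 78.1°C

78.1°C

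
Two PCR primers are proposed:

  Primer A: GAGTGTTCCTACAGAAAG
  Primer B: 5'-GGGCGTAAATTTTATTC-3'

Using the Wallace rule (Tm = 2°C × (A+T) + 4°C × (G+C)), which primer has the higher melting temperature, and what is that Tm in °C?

Primer A: A+T=10, G+C=8 → Tm = 2(10)+4(8) = 52°C
Primer B: A+T=11, G+C=6 → Tm = 2(11)+4(6) = 46°C
52°C vs 46°C → primer A is higher.

Primer A, 52°C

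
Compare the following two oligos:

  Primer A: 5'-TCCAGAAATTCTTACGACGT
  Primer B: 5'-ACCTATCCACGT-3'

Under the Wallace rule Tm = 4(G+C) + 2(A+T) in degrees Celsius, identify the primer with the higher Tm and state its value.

Primer A: A+T=12, G+C=8 → Tm = 2(12)+4(8) = 56°C
Primer B: A+T=6, G+C=6 → Tm = 2(6)+4(6) = 36°C
56°C vs 36°C → primer A is higher.

Primer A, 56°C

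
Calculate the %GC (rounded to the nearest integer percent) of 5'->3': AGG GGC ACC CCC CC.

86%

Base counts: C=8, A=2, G=4, T=0
G+C = 4 + 8 = 12 out of 14 bases
%GC = 12/14 × 100 = 85.71% ≈ 86%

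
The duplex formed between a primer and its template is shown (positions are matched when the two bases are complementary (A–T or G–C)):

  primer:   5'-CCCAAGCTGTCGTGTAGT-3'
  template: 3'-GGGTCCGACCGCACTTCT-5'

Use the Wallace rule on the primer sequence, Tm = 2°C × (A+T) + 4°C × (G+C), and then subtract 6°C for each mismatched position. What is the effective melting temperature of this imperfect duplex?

32°C

Primer base counts: A=3, T=5, G=5, C=5 → A+T=8, G+C=10
Perfect-match Tm = 2(8) + 4(10) = 16 + 40 = 56°C
Mismatches (positions where the bases are not complementary): 4 (at positions 5, 10, 15, 18)
Effective Tm = 56 − 4×6 = 56 − 24 = 32°C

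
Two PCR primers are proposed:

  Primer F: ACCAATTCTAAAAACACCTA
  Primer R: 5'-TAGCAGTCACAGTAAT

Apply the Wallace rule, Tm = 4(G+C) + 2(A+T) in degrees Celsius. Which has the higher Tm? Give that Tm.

Primer F, 52°C

Primer F: A+T=14, G+C=6 → Tm = 2(14)+4(6) = 52°C
Primer R: A+T=10, G+C=6 → Tm = 2(10)+4(6) = 44°C
52°C vs 44°C → primer F is higher.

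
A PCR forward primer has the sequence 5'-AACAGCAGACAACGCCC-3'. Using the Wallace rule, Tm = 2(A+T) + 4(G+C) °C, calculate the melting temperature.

Counting bases: C=7, G=3, T=0, A=7
So N_AT = 7 and N_GC = 10.
Tm = 4·10 + 2·7 = 40 + 14 = 54°C

54°C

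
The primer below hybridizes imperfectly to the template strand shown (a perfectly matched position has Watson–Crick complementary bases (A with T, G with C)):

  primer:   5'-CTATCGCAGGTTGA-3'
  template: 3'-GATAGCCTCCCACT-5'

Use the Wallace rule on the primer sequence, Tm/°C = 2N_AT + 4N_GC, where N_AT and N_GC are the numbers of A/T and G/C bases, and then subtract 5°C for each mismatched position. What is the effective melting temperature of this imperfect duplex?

Primer base counts: A=3, T=4, G=4, C=3 → A+T=7, G+C=7
Perfect-match Tm = 2(7) + 4(7) = 14 + 28 = 42°C
Mismatches (positions where the bases are not complementary): 2 (at positions 7, 11)
Effective Tm = 42 − 2×5 = 42 − 10 = 32°C

32°C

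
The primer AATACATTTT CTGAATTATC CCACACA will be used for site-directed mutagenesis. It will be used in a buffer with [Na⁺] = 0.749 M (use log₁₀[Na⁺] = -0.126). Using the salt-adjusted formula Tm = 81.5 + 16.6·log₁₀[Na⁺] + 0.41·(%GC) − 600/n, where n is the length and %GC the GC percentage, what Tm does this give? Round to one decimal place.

69.3°C

Length n = 27. Scanning the sequence gives C=7, A=10, G=1, T=9.
G+C = 8, so %GC = 8/27 × 100 = 29.63%
Salt term: 16.6 × (-0.126) = -2.092
GC term: 0.41 × 29.63 = 12.148; length term: −600/27 = −22.222
Tm = 81.5 + (-2.092) + 12.148 − 22.222 = 69.334 → 69.3°C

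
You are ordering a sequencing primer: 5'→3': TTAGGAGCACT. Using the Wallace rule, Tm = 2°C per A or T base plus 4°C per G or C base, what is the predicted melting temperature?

Counting bases: C=2, G=3, T=3, A=3
So N_AT = 6 and N_GC = 5.
Tm = 2×6 + 4×5 = 32°C

32°C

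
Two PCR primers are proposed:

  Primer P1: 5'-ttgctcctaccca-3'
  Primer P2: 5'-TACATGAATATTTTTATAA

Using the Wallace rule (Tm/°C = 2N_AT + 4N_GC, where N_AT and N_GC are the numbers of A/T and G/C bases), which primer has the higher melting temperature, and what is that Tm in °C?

Primer P1: A+T=6, G+C=7 → Tm = 2(6)+4(7) = 40°C
Primer P2: A+T=17, G+C=2 → Tm = 2(17)+4(2) = 42°C
40°C vs 42°C → primer P2 is higher.

Primer P2, 42°C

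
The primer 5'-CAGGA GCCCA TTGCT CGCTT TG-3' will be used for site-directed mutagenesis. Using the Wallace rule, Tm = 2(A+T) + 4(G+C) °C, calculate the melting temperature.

70°C

Scanning the sequence gives G=6, C=7, T=6, A=3.
A+T = 9, G+C = 13
Tm = 2(9) + 4(13) = 18 + 52 = 70°C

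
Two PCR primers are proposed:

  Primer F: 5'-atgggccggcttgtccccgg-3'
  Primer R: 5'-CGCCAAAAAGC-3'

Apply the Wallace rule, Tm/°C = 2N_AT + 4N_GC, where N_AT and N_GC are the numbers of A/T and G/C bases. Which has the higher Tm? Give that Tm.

Primer F: A+T=5, G+C=15 → Tm = 2(5)+4(15) = 70°C
Primer R: A+T=5, G+C=6 → Tm = 2(5)+4(6) = 34°C
70°C vs 34°C → primer F is higher.

Primer F, 70°C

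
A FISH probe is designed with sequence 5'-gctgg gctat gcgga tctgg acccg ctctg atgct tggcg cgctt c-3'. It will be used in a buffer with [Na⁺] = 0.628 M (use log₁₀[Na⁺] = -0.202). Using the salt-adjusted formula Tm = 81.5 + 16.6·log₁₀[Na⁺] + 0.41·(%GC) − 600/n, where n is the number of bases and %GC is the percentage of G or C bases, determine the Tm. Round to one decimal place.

91.8°C

Length n = 46. Base counts: T=12, A=4, C=14, G=16
G+C = 30, so %GC = 30/46 × 100 = 65.217%
Salt term: 16.6 × (-0.202) = -3.353
GC term: 0.41 × 65.217 = 26.739; length term: −600/46 = −13.043
Tm = 81.5 + (-3.353) + 26.739 − 13.043 = 91.843 → 91.8°C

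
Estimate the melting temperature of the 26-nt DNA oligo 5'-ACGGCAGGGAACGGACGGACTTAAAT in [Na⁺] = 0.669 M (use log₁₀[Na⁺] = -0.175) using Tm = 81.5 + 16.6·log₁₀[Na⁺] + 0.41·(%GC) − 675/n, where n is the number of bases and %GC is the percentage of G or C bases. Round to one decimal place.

74.7°C

Length n = 26. C=5, A=9, T=3, G=9
G+C = 14, so %GC = 14/26 × 100 = 53.846%
Salt term: 16.6 × (-0.175) = -2.905
GC term: 0.41 × 53.846 = 22.077; length term: −675/26 = −25.962
Tm = 81.5 + (-2.905) + 22.077 − 25.962 = 74.71 → 74.7°C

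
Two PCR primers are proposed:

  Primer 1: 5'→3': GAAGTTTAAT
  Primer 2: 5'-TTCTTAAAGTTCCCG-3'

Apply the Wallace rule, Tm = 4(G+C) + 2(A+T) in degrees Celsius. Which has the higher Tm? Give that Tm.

Primer 2, 42°C

Primer 1: A+T=8, G+C=2 → Tm = 2(8)+4(2) = 24°C
Primer 2: A+T=9, G+C=6 → Tm = 2(9)+4(6) = 42°C
24°C vs 42°C → primer 2 is higher.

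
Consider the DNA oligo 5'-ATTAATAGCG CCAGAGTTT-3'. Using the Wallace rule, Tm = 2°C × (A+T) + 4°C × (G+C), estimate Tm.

Scanning the sequence gives T=6, G=4, C=3, A=6.
A+T = 12, G+C = 7
Tm = 4·7 + 2·12 = 28 + 24 = 52°C

52°C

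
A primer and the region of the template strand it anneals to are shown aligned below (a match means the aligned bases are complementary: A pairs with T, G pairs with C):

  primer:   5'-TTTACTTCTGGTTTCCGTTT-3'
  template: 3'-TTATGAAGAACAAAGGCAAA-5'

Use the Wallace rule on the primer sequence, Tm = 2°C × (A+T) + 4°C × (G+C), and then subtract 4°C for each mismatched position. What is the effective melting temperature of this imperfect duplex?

Primer base counts: A=1, T=12, G=3, C=4 → A+T=13, G+C=7
Perfect-match Tm = 2(13) + 4(7) = 26 + 28 = 54°C
Mismatches (positions where the bases are not complementary): 3 (at positions 1, 2, 10)
Effective Tm = 54 − 3×4 = 54 − 12 = 42°C

42°C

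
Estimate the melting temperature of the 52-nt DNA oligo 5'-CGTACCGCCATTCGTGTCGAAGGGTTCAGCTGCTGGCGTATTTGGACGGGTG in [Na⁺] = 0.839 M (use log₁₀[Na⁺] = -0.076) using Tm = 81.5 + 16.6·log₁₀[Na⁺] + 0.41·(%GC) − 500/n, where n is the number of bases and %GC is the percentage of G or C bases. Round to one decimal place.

95.1°C

Length n = 52. T=14, A=7, C=12, G=19
G+C = 31, so %GC = 31/52 × 100 = 59.615%
Salt term: 16.6 × (-0.076) = -1.262
GC term: 0.41 × 59.615 = 24.442; length term: −500/52 = −9.615
Tm = 81.5 + (-1.262) + 24.442 − 9.615 = 95.065 → 95.1°C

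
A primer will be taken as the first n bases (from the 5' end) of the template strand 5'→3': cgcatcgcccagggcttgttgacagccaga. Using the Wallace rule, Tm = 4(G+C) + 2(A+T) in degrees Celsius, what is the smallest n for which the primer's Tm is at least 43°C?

n = 13

First 12 bases: CGCATCGCCCAG → Tm = 42°C (< 43°C)
First 13 bases: CGCATCGCCCAGG → Tm = 46°C (≥ 43°C)
Each additional base adds 2°C (A/T) or 4°C (G/C), so Tm is non-decreasing in n; n = 13 is the first length to reach 43°C.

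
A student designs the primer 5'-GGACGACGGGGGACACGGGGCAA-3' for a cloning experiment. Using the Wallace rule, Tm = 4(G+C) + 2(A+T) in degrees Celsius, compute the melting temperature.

Scanning the sequence gives T=0, A=6, G=12, C=5.
So N_AT = 6 and N_GC = 17.
Tm = 4·17 + 2·6 = 68 + 12 = 80°C

80°C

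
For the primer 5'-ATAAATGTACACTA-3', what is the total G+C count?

Scanning the sequence gives C=2, A=7, G=1, T=4.
Total G or C: 1 + 2 = 3

3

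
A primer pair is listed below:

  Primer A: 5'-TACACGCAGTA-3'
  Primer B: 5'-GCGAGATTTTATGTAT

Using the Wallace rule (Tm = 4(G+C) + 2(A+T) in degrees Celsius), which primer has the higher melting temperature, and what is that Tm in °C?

Primer B, 42°C

Primer A: A+T=6, G+C=5 → Tm = 2(6)+4(5) = 32°C
Primer B: A+T=11, G+C=5 → Tm = 2(11)+4(5) = 42°C
32°C vs 42°C → primer B is higher.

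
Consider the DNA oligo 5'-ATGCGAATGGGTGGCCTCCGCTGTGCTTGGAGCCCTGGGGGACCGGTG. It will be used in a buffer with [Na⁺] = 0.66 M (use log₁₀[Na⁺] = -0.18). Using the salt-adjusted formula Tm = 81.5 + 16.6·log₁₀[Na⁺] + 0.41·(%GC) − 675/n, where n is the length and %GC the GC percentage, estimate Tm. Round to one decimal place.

92.6°C

Length n = 48. A=5, G=21, C=12, T=10
G+C = 33, so %GC = 33/48 × 100 = 68.75%
Salt term: 16.6 × (-0.18) = -2.988
GC term: 0.41 × 68.75 = 28.188; length term: −675/48 = −14.062
Tm = 81.5 + (-2.988) + 28.188 − 14.062 = 92.638 → 92.6°C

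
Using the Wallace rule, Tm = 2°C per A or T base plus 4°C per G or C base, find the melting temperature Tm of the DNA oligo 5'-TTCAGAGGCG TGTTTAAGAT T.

58°C

Counting bases: C=2, G=6, T=8, A=5
So N_AT = 13 and N_GC = 8.
Tm = 4·8 + 2·13 = 32 + 26 = 58°C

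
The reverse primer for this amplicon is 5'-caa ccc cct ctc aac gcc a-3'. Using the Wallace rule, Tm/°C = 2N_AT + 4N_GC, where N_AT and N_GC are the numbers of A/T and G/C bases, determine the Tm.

62°C

G=1, A=5, C=11, T=2
AT pairs contribute 7, GC pairs contribute 12.
Tm = 2×7 + 4×12 = 62°C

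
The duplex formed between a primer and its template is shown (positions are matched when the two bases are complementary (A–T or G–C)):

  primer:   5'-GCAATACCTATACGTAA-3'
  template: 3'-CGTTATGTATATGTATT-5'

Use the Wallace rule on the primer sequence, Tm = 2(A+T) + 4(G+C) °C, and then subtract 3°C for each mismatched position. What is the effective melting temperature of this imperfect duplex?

40°C

Primer base counts: A=7, T=4, G=2, C=4 → A+T=11, G+C=6
Perfect-match Tm = 2(11) + 4(6) = 22 + 24 = 46°C
Mismatches (positions where the bases are not complementary): 2 (at positions 8, 14)
Effective Tm = 46 − 2×3 = 46 − 6 = 40°C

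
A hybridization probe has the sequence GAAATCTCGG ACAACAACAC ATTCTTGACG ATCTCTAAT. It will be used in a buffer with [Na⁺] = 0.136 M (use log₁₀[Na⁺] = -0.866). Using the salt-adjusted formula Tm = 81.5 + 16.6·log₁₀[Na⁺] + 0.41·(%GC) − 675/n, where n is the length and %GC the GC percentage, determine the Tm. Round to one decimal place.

Length n = 39. Base counts: A=14, T=10, G=5, C=10
G+C = 15, so %GC = 15/39 × 100 = 38.462%
Salt term: 16.6 × (-0.866) = -14.376
GC term: 0.41 × 38.462 = 15.769; length term: −675/39 = −17.308
Tm = 81.5 + (-14.376) + 15.769 − 17.308 = 65.585 → 65.6°C

65.6°C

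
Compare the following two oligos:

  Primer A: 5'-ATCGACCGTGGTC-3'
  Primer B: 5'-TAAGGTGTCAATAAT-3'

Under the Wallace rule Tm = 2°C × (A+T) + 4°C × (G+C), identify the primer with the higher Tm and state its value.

Primer A, 42°C

Primer A: A+T=5, G+C=8 → Tm = 2(5)+4(8) = 42°C
Primer B: A+T=11, G+C=4 → Tm = 2(11)+4(4) = 38°C
42°C vs 38°C → primer A is higher.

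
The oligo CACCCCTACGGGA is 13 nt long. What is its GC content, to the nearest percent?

69%

Scanning the sequence gives T=1, C=6, G=3, A=3.
G+C = 3 + 6 = 9 out of 13 bases
%GC = 9/13 × 100 = 69.23% ≈ 69%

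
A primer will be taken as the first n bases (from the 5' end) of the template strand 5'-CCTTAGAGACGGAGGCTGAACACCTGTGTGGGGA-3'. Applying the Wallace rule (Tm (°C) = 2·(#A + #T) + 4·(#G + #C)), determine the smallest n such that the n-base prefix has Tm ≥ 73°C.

n = 24

First 23 bases: CCTTAGAGACGGAGGCTGAACAC → Tm = 72°C (< 73°C)
First 24 bases: CCTTAGAGACGGAGGCTGAACACC → Tm = 76°C (≥ 73°C)
Each additional base adds 2°C (A/T) or 4°C (G/C), so Tm is non-decreasing in n; n = 24 is the first length to reach 73°C.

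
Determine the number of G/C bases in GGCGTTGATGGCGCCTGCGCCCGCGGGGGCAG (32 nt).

26

Scanning the sequence gives T=4, G=16, C=10, A=2.
Total G or C: 16 + 10 = 26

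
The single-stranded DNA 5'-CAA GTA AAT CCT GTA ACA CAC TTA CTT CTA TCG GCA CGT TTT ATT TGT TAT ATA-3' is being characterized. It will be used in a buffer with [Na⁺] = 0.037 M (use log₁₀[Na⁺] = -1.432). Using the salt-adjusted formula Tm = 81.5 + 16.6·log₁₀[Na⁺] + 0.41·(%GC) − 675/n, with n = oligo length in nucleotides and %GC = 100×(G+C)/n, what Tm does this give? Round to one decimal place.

Length n = 54. Counting bases: A=16, G=6, T=21, C=11
G+C = 17, so %GC = 17/54 × 100 = 31.481%
Salt term: 16.6 × (-1.432) = -23.771
GC term: 0.41 × 31.481 = 12.907; length term: −675/54 = −12.5
Tm = 81.5 + (-23.771) + 12.907 − 12.5 = 58.136 → 58.1°C

58.1°C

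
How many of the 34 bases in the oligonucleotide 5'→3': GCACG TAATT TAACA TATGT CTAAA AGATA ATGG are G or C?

10

Base counts: A=14, T=10, C=4, G=6
G+C = 6 + 4 = 10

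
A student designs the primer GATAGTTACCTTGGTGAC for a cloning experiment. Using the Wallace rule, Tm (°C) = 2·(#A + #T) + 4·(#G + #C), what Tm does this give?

52°C

Scanning the sequence gives C=3, T=6, G=5, A=4.
So N_AT = 10 and N_GC = 8.
Tm = 4·8 + 2·10 = 32 + 20 = 52°C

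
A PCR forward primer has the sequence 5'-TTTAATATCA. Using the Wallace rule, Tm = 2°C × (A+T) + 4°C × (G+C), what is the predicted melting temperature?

22°C

Scanning the sequence gives C=1, G=0, A=4, T=5.
A+T = 9, G+C = 1
Tm = 2(9) + 4(1) = 18 + 4 = 22°C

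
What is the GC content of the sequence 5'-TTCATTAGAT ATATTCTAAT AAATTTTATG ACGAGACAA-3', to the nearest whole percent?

Counting bases: T=15, G=4, A=16, C=4
G+C = 4 + 4 = 8 out of 39 bases
%GC = 8/39 × 100 = 20.51% ≈ 21%

21%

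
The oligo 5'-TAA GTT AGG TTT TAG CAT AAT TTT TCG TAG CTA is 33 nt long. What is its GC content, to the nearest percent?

27%

G=6, A=9, C=3, T=15
G+C = 6 + 3 = 9 out of 33 bases
%GC = 9/33 × 100 = 27.27% ≈ 27%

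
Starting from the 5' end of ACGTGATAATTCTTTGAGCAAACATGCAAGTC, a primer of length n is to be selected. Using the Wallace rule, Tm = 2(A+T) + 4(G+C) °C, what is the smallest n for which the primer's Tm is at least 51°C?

n = 19

First 18 bases: ACGTGATAATTCTTTGAG → Tm = 48°C (< 51°C)
First 19 bases: ACGTGATAATTCTTTGAGC → Tm = 52°C (≥ 51°C)
Each additional base adds 2°C (A/T) or 4°C (G/C), so Tm is non-decreasing in n; n = 19 is the first length to reach 51°C.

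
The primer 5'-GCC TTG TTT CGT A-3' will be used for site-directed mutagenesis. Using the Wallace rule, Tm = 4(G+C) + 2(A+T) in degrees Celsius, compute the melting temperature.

Counting bases: C=3, G=3, A=1, T=6
AT pairs contribute 7, GC pairs contribute 6.
Tm = 2(7) + 4(6) = 14 + 24 = 38°C

38°C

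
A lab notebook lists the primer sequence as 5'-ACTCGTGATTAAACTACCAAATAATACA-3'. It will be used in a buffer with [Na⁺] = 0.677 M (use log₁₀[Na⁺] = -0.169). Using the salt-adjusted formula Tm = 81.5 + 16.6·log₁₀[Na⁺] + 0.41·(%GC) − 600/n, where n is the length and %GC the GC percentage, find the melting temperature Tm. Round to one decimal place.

69.0°C

Length n = 28. T=7, C=6, A=13, G=2
G+C = 8, so %GC = 8/28 × 100 = 28.571%
Salt term: 16.6 × (-0.169) = -2.805
GC term: 0.41 × 28.571 = 11.714; length term: −600/28 = −21.429
Tm = 81.5 + (-2.805) + 11.714 − 21.429 = 68.98 → 69.0°C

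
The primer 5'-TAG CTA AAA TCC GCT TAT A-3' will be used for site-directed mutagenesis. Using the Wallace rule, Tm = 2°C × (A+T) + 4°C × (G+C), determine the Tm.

Counting bases: A=7, G=2, T=6, C=4
A+T = 13, G+C = 6
Tm = 4·6 + 2·13 = 24 + 26 = 50°C

50°C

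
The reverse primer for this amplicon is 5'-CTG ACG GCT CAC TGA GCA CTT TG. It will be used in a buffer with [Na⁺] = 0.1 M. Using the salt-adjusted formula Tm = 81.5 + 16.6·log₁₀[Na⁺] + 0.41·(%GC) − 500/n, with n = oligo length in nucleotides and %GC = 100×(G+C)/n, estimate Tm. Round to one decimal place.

Length n = 23. Base counts: A=4, C=7, G=6, T=6
G+C = 13, so %GC = 13/23 × 100 = 56.522%
Salt term: 16.6 × (-1) = -16.6
GC term: 0.41 × 56.522 = 23.174; length term: −500/23 = −21.739
Tm = 81.5 + (-16.6) + 23.174 − 21.739 = 66.335 → 66.3°C

66.3°C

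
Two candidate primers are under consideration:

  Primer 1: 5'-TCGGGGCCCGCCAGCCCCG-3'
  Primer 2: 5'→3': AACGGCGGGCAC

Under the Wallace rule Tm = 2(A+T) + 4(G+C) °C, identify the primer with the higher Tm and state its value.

Primer 1: A+T=2, G+C=17 → Tm = 2(2)+4(17) = 72°C
Primer 2: A+T=3, G+C=9 → Tm = 2(3)+4(9) = 42°C
72°C vs 42°C → primer 1 is higher.

Primer 1, 72°C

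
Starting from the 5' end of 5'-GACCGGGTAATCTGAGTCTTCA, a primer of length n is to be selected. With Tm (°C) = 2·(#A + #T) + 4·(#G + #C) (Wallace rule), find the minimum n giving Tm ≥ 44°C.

n = 14

First 13 bases: GACCGGGTAATCT → Tm = 40°C (< 44°C)
First 14 bases: GACCGGGTAATCTG → Tm = 44°C (≥ 44°C)
Each additional base adds 2°C (A/T) or 4°C (G/C), so Tm is non-decreasing in n; n = 14 is the first length to reach 44°C.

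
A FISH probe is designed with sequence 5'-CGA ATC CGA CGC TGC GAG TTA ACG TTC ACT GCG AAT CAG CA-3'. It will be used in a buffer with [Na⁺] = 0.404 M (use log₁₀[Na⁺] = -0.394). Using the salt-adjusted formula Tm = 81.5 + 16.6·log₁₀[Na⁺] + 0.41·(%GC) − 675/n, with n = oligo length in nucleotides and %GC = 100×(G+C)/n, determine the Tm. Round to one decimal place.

Length n = 41. Scanning the sequence gives A=11, T=8, C=12, G=10.
G+C = 22, so %GC = 22/41 × 100 = 53.659%
Salt term: 16.6 × (-0.394) = -6.54
GC term: 0.41 × 53.659 = 22; length term: −675/41 = −16.463
Tm = 81.5 + (-6.54) + 22 − 16.463 = 80.497 → 80.5°C

80.5°C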